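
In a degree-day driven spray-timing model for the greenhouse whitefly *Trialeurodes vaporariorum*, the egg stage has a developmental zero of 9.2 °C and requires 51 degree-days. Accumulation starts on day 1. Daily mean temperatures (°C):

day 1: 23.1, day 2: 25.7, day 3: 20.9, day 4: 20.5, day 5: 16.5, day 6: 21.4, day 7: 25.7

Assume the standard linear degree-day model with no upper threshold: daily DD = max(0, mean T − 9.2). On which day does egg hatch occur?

day 4

Daily DD above 9.2 °C: 13.9, 16.5, 11.7, 11.3, 7.3, 12.2, 16.5.
Cumulative: 13.9, 30.4, 42.1, 53.4, 60.7, 72.9, 89.4.
The total first reaches 51 DD on day 4.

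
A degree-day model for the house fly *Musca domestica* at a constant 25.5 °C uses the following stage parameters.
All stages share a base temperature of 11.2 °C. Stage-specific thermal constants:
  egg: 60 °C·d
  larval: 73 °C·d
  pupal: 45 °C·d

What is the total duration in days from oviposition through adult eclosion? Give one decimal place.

12.4 days

Daily accumulation at 25.5 °C = 25.5 − 11.2 = 14.3 DD/day.
Total K = 60 + 73 + 45 = 178 DD.
Total duration = 178 / 14.3 = 12.448 ≈ 12.4 days.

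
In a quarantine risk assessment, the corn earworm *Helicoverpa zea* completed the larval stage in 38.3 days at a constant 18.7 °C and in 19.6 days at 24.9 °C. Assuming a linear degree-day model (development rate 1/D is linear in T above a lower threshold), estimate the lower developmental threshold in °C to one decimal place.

Linear rate model ⇒ the product D·(T − T_b) is constant across temperatures.
38.3·(18.7 − T_b) = 19.6·(24.9 − T_b)
T_b = (38.3·18.7 − 19.6·24.9) / (38.3 − 19.6) = 228.17 / 18.7 = 12.202 °C ≈ 12.2 °C.

12.2 °C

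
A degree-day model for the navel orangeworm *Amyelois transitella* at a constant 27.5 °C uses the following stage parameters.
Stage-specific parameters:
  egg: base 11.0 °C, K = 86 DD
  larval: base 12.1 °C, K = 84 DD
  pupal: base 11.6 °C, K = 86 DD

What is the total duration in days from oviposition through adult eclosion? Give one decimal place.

egg: 86 / (27.5 − 11.0) = 86 / 16.5 = 5.212 d.
larval: 84 / (27.5 − 12.1) = 84 / 15.4 = 5.455 d.
pupal: 86 / (27.5 − 11.6) = 86 / 15.9 = 5.409 d.
Sum = 16.075 ≈ 16.1 days.

16.1 days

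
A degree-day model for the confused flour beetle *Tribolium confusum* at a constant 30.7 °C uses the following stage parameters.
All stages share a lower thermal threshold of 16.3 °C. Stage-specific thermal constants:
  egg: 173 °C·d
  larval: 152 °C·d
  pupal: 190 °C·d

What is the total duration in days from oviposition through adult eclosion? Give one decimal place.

35.8 days

Daily accumulation at 30.7 °C = 30.7 − 16.3 = 14.4 DD/day.
Total K = 173 + 152 + 190 = 515 DD.
Total duration = 515 / 14.4 = 35.764 ≈ 35.8 days.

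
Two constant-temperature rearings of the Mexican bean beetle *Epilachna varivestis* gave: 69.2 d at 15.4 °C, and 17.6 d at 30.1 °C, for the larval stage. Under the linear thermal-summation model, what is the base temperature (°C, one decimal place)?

Linear rate model ⇒ the product D·(T − T_b) is constant across temperatures.
69.2·(15.4 − T_b) = 17.6·(30.1 − T_b)
T_b = (69.2·15.4 − 17.6·30.1) / (69.2 − 17.6) = 535.92 / 51.6 = 10.386 °C ≈ 10.4 °C.

10.4 °C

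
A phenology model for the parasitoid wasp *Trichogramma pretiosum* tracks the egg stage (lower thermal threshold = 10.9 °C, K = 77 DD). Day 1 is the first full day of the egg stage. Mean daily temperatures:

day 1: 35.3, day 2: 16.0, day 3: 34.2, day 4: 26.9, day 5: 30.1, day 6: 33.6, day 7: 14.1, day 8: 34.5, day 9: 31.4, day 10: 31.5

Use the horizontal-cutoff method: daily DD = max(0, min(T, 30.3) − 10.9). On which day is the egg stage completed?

day 5

Daily DD above 10.9 °C (capped at 19.4): 19.4, 5.1, 19.4, 16.0, 19.2, 19.4, 3.2, 19.4, 19.4, 19.4.
Cumulative: 19.4, 24.5, 43.9, 59.9, 79.1, 98.5, 101.7, 121.1, 140.5, 159.9.
The total first reaches 77 DD on day 5.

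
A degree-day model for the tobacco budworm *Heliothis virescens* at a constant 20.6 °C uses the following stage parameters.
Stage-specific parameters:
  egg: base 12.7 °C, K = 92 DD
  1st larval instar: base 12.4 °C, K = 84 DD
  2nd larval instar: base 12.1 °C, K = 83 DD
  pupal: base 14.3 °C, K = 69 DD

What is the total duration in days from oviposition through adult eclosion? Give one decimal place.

42.6 days

egg: 92 / (20.6 − 12.7) = 92 / 7.9 = 11.646 d.
1st larval instar: 84 / (20.6 − 12.4) = 84 / 8.2 = 10.244 d.
2nd larval instar: 83 / (20.6 − 12.1) = 83 / 8.5 = 9.765 d.
pupal: 69 / (20.6 − 14.3) = 69 / 6.3 = 10.952 d.
Sum = 42.607 ≈ 42.6 days.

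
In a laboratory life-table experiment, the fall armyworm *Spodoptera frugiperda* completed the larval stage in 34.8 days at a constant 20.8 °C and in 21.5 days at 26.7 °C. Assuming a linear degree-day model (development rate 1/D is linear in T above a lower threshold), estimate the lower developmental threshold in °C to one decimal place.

Under the model K = D·(T − T_b), so D₁·(T₁ − T_b) = D₂·(T₂ − T_b).
34.8·(20.8 − T_b) = 21.5·(26.7 − T_b)
T_b = (34.8·20.8 − 21.5·26.7) / (34.8 − 21.5) = 149.79 / 13.3 = 11.262 °C ≈ 11.3 °C.

11.3 °C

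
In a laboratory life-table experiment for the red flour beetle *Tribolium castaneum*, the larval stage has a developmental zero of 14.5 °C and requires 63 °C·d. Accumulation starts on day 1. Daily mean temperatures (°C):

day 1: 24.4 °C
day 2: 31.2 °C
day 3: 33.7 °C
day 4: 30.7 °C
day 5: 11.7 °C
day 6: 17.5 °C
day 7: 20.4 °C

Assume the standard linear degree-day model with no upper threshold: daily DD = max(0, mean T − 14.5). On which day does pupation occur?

Daily DD above 14.5 °C: 9.9, 16.7, 19.2, 16.2, 0.0, 3.0, 5.9.
Cumulative: 9.9, 26.6, 45.8, 62.0, 62.0, 65.0, 70.9.
The total first reaches 63 DD on day 6.

day 6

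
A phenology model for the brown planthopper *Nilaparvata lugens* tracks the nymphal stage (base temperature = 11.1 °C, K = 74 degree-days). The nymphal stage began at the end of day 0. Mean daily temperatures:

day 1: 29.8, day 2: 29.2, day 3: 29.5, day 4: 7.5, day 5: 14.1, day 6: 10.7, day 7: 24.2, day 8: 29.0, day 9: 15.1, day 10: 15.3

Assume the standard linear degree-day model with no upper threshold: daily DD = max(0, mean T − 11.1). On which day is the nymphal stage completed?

Daily DD above 11.1 °C: 18.7, 18.1, 18.4, 0.0, 3.0, 0.0, 13.1, 17.9, 4.0, 4.2.
Cumulative: 18.7, 36.8, 55.2, 55.2, 58.2, 58.2, 71.3, 89.2, 93.2, 97.4.
The total first reaches 74 DD on day 8.

day 8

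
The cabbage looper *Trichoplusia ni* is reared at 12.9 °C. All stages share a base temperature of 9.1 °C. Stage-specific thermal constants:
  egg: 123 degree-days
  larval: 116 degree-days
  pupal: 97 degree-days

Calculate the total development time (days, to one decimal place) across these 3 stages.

88.4 days

Daily accumulation at 12.9 °C = 12.9 − 9.1 = 3.8 DD/day.
Total K = 123 + 116 + 97 = 336 DD.
Total duration = 336 / 3.8 = 88.421 ≈ 88.4 days.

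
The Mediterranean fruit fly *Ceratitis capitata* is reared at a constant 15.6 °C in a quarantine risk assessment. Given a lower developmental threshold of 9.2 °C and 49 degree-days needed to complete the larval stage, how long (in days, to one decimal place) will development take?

Daily accumulation = 15.6 − 9.2 = 6.4 DD/day.
Duration = 49 / 6.4 = 7.656 ≈ 7.7 days.

7.7 days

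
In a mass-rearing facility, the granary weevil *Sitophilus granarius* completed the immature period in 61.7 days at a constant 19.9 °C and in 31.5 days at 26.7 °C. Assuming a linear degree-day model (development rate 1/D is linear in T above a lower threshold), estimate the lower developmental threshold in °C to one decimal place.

Linear rate model ⇒ the product D·(T − T_b) is constant across temperatures.
61.7·(19.9 − T_b) = 31.5·(26.7 − T_b)
T_b = (61.7·19.9 − 31.5·26.7) / (61.7 − 31.5) = 386.78 / 30.2 = 12.807 °C ≈ 12.8 °C.

12.8 °C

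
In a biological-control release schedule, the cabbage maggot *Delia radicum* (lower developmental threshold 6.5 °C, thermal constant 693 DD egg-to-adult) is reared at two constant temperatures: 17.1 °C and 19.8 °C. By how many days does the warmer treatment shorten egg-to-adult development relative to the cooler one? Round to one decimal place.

At 17.1 °C: 693 / (17.1 − 6.5) = 693 / 10.6 = 65.377 d.
At 19.8 °C: 693 / (19.8 − 6.5) = 693 / 13.3 = 52.105 d.
Difference = |65.377 − 52.105| = 13.272 ≈ 13.3 days.

13.3 days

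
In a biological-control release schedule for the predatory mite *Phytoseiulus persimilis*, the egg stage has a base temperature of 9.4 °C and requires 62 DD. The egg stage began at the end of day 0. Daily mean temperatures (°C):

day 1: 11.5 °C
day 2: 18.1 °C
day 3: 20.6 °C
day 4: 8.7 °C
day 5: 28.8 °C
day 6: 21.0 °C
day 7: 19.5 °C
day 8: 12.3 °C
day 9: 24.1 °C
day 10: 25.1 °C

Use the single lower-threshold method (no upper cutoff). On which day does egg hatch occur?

day 7

Daily DD above 9.4 °C: 2.1, 8.7, 11.2, 0.0, 19.4, 11.6, 10.1, 2.9, 14.7, 15.7.
Cumulative: 2.1, 10.8, 22.0, 22.0, 41.4, 53.0, 63.1, 66.0, 80.7, 96.4.
The total first reaches 62 DD on day 7.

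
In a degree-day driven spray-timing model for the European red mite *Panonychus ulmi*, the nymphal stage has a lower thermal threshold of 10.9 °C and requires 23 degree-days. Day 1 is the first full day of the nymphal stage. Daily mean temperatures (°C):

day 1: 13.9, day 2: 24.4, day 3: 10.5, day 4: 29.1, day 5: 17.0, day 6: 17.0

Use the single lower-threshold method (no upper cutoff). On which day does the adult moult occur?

day 4

Daily DD above 10.9 °C: 3.0, 13.5, 0.0, 18.2, 6.1, 6.1.
Cumulative: 3.0, 16.5, 16.5, 34.7, 40.8, 46.9.
The total first reaches 23 DD on day 4.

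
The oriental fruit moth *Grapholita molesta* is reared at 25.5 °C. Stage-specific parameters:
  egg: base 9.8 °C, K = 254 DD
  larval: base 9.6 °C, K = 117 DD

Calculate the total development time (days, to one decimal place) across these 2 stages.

23.5 days

egg: 254 / (25.5 − 9.8) = 254 / 15.7 = 16.178 d.
larval: 117 / (25.5 − 9.6) = 117 / 15.9 = 7.358 d.
Sum = 23.537 ≈ 23.5 days.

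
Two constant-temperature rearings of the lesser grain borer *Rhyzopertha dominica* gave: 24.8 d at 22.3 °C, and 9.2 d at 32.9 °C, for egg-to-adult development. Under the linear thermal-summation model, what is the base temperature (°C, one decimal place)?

Linear rate model ⇒ the product D·(T − T_b) is constant across temperatures.
24.8·(22.3 − T_b) = 9.2·(32.9 − T_b)
T_b = (24.8·22.3 − 9.2·32.9) / (24.8 − 9.2) = 250.36 / 15.6 = 16.049 °C ≈ 16.0 °C.

16.0 °C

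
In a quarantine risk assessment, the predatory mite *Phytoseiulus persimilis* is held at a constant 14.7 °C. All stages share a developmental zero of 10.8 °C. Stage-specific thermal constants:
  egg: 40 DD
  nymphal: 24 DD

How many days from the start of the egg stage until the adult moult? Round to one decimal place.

Daily accumulation at 14.7 °C = 14.7 − 10.8 = 3.9 DD/day.
Total K = 40 + 24 = 64 DD.
Total duration = 64 / 3.9 = 16.410 ≈ 16.4 days.

16.4 days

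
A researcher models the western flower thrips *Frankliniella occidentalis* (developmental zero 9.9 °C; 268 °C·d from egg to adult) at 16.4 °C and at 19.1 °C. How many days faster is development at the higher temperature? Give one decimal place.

At 16.4 °C: 268 / (16.4 − 9.9) = 268 / 6.5 = 41.231 d.
At 19.1 °C: 268 / (19.1 − 9.9) = 268 / 9.2 = 29.130 d.
Difference = |41.231 − 29.130| = 12.100 ≈ 12.1 days.

12.1 days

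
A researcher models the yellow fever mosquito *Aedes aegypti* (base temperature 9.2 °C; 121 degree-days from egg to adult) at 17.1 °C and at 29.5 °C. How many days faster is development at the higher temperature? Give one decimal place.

9.4 days

At 17.1 °C: 121 / (17.1 − 9.2) = 121 / 7.9 = 15.316 d.
At 29.5 °C: 121 / (29.5 − 9.2) = 121 / 20.3 = 5.961 d.
Difference = |15.316 − 5.961| = 9.356 ≈ 9.4 days.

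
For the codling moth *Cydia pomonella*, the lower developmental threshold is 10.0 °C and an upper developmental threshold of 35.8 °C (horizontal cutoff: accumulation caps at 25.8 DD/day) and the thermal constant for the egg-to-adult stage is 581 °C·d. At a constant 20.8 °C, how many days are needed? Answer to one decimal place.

53.8 days

Daily accumulation = 20.8 − 10.0 = 10.8 DD/day.
Duration = 581 / 10.8 = 53.796 ≈ 53.8 days.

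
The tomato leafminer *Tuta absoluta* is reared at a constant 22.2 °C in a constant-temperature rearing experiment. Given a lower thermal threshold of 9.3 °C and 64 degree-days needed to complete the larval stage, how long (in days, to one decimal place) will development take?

5.0 days

Daily accumulation = 22.2 − 9.3 = 12.9 DD/day.
Duration = 64 / 12.9 = 4.961 ≈ 5.0 days.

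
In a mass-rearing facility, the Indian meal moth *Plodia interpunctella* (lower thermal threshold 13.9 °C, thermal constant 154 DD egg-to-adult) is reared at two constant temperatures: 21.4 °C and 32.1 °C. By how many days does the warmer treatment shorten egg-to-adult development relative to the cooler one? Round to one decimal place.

12.1 days

At 21.4 °C: 154 / (21.4 − 13.9) = 154 / 7.5 = 20.533 d.
At 32.1 °C: 154 / (32.1 − 13.9) = 154 / 18.2 = 8.462 d.
Difference = |20.533 − 8.462| = 12.072 ≈ 12.1 days.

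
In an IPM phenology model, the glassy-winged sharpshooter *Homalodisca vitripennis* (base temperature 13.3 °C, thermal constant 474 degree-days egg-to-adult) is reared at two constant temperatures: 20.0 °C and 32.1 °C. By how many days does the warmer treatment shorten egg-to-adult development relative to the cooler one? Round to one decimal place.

45.5 days

At 20.0 °C: 474 / (20.0 − 13.3) = 474 / 6.7 = 70.746 d.
At 32.1 °C: 474 / (32.1 − 13.3) = 474 / 18.8 = 25.213 d.
Difference = |70.746 − 25.213| = 45.534 ≈ 45.5 days.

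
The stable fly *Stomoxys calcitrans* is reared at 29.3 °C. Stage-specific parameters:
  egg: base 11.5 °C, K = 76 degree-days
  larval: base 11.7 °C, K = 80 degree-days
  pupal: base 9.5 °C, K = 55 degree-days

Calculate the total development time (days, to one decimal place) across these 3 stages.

11.6 days

egg: 76 / (29.3 − 11.5) = 76 / 17.8 = 4.270 d.
larval: 80 / (29.3 − 11.7) = 80 / 17.6 = 4.545 d.
pupal: 55 / (29.3 − 9.5) = 55 / 19.8 = 2.778 d.
Sum = 11.593 ≈ 11.6 days.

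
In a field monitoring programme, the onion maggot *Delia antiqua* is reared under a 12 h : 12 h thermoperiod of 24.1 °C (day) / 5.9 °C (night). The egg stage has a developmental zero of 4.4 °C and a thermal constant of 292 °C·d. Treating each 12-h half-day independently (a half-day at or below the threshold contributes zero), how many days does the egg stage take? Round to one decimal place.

27.5 days

Day half: max(0, 24.1 − 4.4) × 0.5 = 19.7 × 0.5 = 9.85 DD.
Night half: max(0, 5.9 − 4.4) × 0.5 = 1.5 × 0.5 = 0.75 DD.
Per 24 h: 10.60 DD/day.
Duration = 292 / 10.60 = 27.547 ≈ 27.5 days.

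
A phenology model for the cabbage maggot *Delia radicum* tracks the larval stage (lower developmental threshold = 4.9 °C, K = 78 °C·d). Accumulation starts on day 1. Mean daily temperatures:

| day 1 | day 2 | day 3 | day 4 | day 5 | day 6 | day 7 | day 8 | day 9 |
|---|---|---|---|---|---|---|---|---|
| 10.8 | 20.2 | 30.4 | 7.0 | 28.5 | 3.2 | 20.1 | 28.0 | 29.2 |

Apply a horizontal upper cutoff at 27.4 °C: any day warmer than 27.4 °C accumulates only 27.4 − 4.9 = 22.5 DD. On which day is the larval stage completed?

day 7

Daily DD above 4.9 °C (capped at 22.5): 5.9, 15.3, 22.5, 2.1, 22.5, 0.0, 15.2, 22.5, 22.5.
Cumulative: 5.9, 21.2, 43.7, 45.8, 68.3, 68.3, 83.5, 106.0, 128.5.
The total first reaches 78 DD on day 7.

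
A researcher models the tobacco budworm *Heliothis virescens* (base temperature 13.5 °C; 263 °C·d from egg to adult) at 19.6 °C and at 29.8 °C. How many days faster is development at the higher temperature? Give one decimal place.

27.0 days

At 19.6 °C: 263 / (19.6 − 13.5) = 263 / 6.1 = 43.115 d.
At 29.8 °C: 263 / (29.8 − 13.5) = 263 / 16.3 = 16.135 d.
Difference = |43.115 − 16.135| = 26.980 ≈ 27.0 days.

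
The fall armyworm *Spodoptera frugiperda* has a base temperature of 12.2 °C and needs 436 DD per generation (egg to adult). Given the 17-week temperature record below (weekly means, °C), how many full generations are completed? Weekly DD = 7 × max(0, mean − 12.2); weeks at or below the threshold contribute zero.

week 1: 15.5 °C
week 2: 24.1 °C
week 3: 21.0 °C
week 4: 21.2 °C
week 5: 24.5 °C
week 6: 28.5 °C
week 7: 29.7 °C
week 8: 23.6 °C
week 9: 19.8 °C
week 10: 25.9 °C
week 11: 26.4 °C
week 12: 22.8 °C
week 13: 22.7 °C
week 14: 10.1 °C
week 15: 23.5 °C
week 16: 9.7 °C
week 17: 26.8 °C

2 generations

Weekly DD (7 × max(0, T̄ − 12.2)): 23.1, 83.3, 61.6, 63.0, 86.1, 114.1, 122.5, 79.8, 53.2, 95.9, 99.4, 74.2, 73.5, 0.0, 79.1, 0.0, 102.2.
Season total = 1211.0 DD.
Complete generations = ⌊1211.0 / 436⌋ = 2.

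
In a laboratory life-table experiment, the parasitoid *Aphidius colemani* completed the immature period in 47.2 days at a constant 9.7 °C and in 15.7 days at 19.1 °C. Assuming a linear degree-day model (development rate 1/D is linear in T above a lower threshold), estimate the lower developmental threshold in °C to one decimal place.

Linear rate model ⇒ the product D·(T − T_b) is constant across temperatures.
47.2·(9.7 − T_b) = 15.7·(19.1 − T_b)
T_b = (47.2·9.7 − 15.7·19.1) / (47.2 − 15.7) = 157.97 / 31.5 = 5.015 °C ≈ 5.0 °C.

5.0 °C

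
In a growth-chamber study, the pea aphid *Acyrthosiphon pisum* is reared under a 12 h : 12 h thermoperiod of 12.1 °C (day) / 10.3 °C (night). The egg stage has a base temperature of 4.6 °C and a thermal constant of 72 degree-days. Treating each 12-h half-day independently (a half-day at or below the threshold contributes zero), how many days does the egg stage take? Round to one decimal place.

10.9 days

Day half: max(0, 12.1 − 4.6) × 0.5 = 7.5 × 0.5 = 3.75 DD.
Night half: max(0, 10.3 − 4.6) × 0.5 = 5.7 × 0.5 = 2.85 DD.
Per 24 h: 6.60 DD/day.
Duration = 72 / 6.60 = 10.909 ≈ 10.9 days.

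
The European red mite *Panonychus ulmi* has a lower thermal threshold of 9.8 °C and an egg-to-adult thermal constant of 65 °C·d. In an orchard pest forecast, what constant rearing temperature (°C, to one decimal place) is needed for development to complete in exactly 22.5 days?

12.7 °C

Required daily accumulation = 65 / 22.5 = 2.889 DD/day.
T = T_base + 2.889 = 9.8 + 2.889 = 12.689 ≈ 12.7 °C.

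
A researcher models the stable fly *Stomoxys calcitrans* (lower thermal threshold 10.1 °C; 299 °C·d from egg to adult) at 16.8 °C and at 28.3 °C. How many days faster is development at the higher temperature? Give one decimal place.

At 16.8 °C: 299 / (16.8 − 10.1) = 299 / 6.7 = 44.627 d.
At 28.3 °C: 299 / (28.3 − 10.1) = 299 / 18.2 = 16.429 d.
Difference = |44.627 − 16.429| = 28.198 ≈ 28.2 days.

28.2 days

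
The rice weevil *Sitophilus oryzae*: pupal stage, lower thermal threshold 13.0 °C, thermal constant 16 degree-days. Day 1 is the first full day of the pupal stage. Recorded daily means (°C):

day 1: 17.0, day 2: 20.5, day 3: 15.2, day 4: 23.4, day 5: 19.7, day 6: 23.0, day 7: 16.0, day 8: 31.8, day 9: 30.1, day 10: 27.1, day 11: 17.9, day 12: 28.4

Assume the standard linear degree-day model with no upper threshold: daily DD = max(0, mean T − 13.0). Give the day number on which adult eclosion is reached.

day 4

Daily DD above 13.0 °C: 4.0, 7.5, 2.2, 10.4, 6.7, 10.0, 3.0, 18.8, 17.1, 14.1, 4.9, 15.4.
Cumulative: 4.0, 11.5, 13.7, 24.1, 30.8, 40.8, 43.8, 62.6, 79.7, 93.8, 98.7, 114.1.
The total first reaches 16 DD on day 4.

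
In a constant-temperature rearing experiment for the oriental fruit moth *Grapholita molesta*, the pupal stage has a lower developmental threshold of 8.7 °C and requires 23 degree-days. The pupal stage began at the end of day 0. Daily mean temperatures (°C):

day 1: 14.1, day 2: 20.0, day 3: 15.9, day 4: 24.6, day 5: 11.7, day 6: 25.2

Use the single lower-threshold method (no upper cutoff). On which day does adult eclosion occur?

Daily DD above 8.7 °C: 5.4, 11.3, 7.2, 15.9, 3.0, 16.5.
Cumulative: 5.4, 16.7, 23.9, 39.8, 42.8, 59.3.
The total first reaches 23 DD on day 3.

day 3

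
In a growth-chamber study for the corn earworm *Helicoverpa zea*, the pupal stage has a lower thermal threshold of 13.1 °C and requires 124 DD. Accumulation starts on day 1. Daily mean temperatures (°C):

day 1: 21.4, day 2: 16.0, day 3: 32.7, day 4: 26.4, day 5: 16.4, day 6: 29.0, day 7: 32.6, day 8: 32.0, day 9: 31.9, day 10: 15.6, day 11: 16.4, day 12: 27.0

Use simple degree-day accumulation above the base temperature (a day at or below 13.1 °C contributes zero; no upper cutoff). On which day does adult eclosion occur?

day 11

Daily DD above 13.1 °C: 8.3, 2.9, 19.6, 13.3, 3.3, 15.9, 19.5, 18.9, 18.8, 2.5, 3.3, 13.9.
Cumulative: 8.3, 11.2, 30.8, 44.1, 47.4, 63.3, 82.8, 101.7, 120.5, 123.0, 126.3, 140.2.
The total first reaches 124 DD on day 11.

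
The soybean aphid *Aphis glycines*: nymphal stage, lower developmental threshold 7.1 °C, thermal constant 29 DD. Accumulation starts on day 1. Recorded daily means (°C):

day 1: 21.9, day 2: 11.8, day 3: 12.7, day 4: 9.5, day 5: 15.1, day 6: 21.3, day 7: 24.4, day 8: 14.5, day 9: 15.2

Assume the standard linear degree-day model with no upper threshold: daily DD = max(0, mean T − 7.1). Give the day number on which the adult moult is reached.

Daily DD above 7.1 °C: 14.8, 4.7, 5.6, 2.4, 8.0, 14.2, 17.3, 7.4, 8.1.
Cumulative: 14.8, 19.5, 25.1, 27.5, 35.5, 49.7, 67.0, 74.4, 82.5.
The total first reaches 29 DD on day 5.

day 5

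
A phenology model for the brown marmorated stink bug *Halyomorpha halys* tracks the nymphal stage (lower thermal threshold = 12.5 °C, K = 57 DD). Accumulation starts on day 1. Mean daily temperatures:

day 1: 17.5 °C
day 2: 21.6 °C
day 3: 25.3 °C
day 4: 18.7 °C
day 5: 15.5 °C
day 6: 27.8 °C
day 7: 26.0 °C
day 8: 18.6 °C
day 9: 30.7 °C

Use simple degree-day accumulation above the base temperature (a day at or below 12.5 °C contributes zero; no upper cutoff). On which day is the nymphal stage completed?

day 7

Daily DD above 12.5 °C: 5.0, 9.1, 12.8, 6.2, 3.0, 15.3, 13.5, 6.1, 18.2.
Cumulative: 5.0, 14.1, 26.9, 33.1, 36.1, 51.4, 64.9, 71.0, 89.2.
The total first reaches 57 DD on day 7.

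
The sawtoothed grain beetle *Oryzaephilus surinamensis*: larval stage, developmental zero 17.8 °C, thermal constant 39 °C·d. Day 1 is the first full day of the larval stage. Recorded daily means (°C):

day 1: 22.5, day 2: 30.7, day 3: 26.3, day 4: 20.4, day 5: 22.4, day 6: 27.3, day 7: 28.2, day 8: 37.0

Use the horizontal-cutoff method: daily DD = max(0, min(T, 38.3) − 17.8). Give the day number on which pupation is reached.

Daily DD above 17.8 °C (capped at 20.5): 4.7, 12.9, 8.5, 2.6, 4.6, 9.5, 10.4, 19.2.
Cumulative: 4.7, 17.6, 26.1, 28.7, 33.3, 42.8, 53.2, 72.4.
The total first reaches 39 DD on day 6.

day 6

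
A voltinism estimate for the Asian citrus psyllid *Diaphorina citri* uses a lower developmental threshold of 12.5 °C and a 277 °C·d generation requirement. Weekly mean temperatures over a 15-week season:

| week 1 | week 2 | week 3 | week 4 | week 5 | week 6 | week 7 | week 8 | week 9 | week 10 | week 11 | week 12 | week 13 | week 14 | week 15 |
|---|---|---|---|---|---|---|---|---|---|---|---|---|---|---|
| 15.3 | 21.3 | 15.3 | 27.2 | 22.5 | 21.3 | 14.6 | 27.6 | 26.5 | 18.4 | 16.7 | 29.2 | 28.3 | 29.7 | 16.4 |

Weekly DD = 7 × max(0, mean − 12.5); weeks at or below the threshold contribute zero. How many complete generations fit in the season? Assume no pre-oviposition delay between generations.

3 generations

Weekly DD (7 × max(0, T̄ − 12.5)): 19.6, 61.6, 19.6, 102.9, 70.0, 61.6, 14.7, 105.7, 98.0, 41.3, 29.4, 116.9, 110.6, 120.4, 27.3.
Season total = 999.6 DD.
Complete generations = ⌊999.6 / 277⌋ = 3.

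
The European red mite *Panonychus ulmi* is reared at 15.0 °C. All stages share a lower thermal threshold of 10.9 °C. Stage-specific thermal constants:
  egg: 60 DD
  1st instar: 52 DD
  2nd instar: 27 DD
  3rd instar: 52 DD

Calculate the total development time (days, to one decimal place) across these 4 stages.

Daily accumulation at 15.0 °C = 15.0 − 10.9 = 4.1 DD/day.
Total K = 60 + 52 + 27 + 52 = 191 DD.
Total duration = 191 / 4.1 = 46.585 ≈ 46.6 days.

46.6 days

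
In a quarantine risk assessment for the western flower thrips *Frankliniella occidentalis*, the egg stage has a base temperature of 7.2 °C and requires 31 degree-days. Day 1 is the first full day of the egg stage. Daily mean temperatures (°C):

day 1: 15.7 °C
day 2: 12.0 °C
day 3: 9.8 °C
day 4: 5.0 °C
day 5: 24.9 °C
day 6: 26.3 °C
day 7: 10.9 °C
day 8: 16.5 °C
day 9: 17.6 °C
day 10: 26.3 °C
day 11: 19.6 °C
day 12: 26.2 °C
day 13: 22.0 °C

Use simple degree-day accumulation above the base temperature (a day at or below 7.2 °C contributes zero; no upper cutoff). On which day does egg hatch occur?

day 5

Daily DD above 7.2 °C: 8.5, 4.8, 2.6, 0.0, 17.7, 19.1, 3.7, 9.3, 10.4, 19.1, 12.4, 19.0, 14.8.
Cumulative: 8.5, 13.3, 15.9, 15.9, 33.6, 52.7, 56.4, 65.7, 76.1, 95.2, 107.6, 126.6, 141.4.
The total first reaches 31 DD on day 5.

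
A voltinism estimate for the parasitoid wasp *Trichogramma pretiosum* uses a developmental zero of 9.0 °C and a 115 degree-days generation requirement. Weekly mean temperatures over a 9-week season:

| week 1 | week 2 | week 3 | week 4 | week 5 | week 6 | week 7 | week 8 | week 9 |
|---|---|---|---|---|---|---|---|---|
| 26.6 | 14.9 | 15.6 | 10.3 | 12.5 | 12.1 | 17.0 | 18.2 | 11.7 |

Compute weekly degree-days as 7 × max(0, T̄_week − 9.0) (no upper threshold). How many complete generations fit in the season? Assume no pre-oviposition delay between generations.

3 generations

Weekly DD (7 × max(0, T̄ − 9.0)): 123.2, 41.3, 46.2, 9.1, 24.5, 21.7, 56.0, 64.4, 18.9.
Season total = 405.3 DD.
Complete generations = ⌊405.3 / 115⌋ = 3.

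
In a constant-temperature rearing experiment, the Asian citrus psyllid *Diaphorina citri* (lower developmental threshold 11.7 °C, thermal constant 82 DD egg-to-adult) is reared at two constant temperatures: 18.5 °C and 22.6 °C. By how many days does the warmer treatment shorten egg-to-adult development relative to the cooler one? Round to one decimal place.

At 18.5 °C: 82 / (18.5 − 11.7) = 82 / 6.8 = 12.059 d.
At 22.6 °C: 82 / (22.6 − 11.7) = 82 / 10.9 = 7.523 d.
Difference = |12.059 − 7.523| = 4.536 ≈ 4.5 days.

4.5 days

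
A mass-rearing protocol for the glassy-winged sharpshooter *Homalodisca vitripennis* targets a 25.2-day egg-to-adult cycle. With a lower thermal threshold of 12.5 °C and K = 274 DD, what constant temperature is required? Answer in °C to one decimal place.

23.4 °C

Required daily accumulation = 274 / 25.2 = 10.873 DD/day.
T = T_base + 10.873 = 12.5 + 10.873 = 23.373 ≈ 23.4 °C.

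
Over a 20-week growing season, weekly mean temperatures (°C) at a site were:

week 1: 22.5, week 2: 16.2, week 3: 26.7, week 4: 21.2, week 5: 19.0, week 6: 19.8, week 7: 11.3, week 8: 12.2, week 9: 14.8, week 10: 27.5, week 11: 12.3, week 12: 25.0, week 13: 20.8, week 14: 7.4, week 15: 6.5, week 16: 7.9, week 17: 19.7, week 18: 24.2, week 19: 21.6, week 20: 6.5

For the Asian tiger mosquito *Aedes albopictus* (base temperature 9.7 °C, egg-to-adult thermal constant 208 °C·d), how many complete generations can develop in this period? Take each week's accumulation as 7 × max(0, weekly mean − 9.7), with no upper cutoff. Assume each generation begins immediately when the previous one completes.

Weekly DD (7 × max(0, T̄ − 9.7)): 89.6, 45.5, 119.0, 80.5, 65.1, 70.7, 11.2, 17.5, 35.7, 124.6, 18.2, 107.1, 77.7, 0.0, 0.0, 0.0, 70.0, 101.5, 83.3, 0.0.
Season total = 1117.2 DD.
Complete generations = ⌊1117.2 / 208⌋ = 5.

5 generations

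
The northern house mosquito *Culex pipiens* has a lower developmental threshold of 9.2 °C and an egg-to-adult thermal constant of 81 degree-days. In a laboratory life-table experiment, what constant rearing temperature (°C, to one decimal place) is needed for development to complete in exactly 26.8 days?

Required daily accumulation = 81 / 26.8 = 3.022 DD/day.
T = T_base + 3.022 = 9.2 + 3.022 = 12.222 ≈ 12.2 °C.

12.2 °C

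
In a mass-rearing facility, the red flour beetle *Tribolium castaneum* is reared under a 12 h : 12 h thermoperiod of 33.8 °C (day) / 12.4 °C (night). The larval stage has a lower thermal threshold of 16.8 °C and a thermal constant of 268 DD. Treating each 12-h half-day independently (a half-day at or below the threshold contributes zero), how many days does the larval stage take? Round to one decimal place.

Day half: max(0, 33.8 − 16.8) × 0.5 = 17.0 × 0.5 = 8.50 DD.
Night half: max(0, 12.4 − 16.8) × 0.5 = 0.0 × 0.5 = 0.00 DD.
Per 24 h: 8.50 DD/day.
Duration = 268 / 8.50 = 31.529 ≈ 31.5 days.

31.5 days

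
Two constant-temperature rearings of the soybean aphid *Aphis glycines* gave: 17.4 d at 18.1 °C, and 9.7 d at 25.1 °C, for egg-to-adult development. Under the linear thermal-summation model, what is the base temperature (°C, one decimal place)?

9.3 °C

Equal thermal constants: D₁(T₁ − T_b) = D₂(T₂ − T_b).
17.4·(18.1 − T_b) = 9.7·(25.1 − T_b)
T_b = (17.4·18.1 − 9.7·25.1) / (17.4 − 9.7) = 71.47 / 7.7 = 9.282 °C ≈ 9.3 °C.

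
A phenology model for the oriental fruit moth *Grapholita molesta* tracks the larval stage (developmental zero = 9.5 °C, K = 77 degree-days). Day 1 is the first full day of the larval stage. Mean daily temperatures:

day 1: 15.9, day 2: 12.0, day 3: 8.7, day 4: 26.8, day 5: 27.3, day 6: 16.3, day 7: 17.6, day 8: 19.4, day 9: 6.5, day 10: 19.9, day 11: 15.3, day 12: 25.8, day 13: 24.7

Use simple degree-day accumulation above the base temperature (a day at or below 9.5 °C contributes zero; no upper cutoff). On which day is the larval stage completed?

day 10

Daily DD above 9.5 °C: 6.4, 2.5, 0.0, 17.3, 17.8, 6.8, 8.1, 9.9, 0.0, 10.4, 5.8, 16.3, 15.2.
Cumulative: 6.4, 8.9, 8.9, 26.2, 44.0, 50.8, 58.9, 68.8, 68.8, 79.2, 85.0, 101.3, 116.5.
The total first reaches 77 DD on day 10.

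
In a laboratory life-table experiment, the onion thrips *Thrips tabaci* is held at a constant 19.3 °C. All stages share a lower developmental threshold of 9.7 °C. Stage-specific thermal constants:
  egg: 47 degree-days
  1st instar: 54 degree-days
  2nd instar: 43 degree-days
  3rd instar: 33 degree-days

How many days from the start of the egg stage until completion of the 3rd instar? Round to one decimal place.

18.4 days

Daily accumulation at 19.3 °C = 19.3 − 9.7 = 9.6 DD/day.
Total K = 47 + 54 + 43 + 33 = 177 DD.
Total duration = 177 / 9.6 = 18.437 ≈ 18.4 days.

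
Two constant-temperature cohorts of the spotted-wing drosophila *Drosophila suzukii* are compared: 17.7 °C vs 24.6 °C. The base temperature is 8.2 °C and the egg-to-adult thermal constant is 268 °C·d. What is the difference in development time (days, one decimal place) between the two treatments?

At 17.7 °C: 268 / (17.7 − 8.2) = 268 / 9.5 = 28.211 d.
At 24.6 °C: 268 / (24.6 − 8.2) = 268 / 16.4 = 16.341 d.
Difference = |28.211 − 16.341| = 11.869 ≈ 11.9 days.

11.9 days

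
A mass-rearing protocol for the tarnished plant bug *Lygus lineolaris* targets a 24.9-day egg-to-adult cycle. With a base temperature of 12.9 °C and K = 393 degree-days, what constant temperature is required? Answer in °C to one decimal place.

Required daily accumulation = 393 / 24.9 = 15.783 DD/day.
T = T_base + 15.783 = 12.9 + 15.783 = 28.683 ≈ 28.7 °C.

28.7 °C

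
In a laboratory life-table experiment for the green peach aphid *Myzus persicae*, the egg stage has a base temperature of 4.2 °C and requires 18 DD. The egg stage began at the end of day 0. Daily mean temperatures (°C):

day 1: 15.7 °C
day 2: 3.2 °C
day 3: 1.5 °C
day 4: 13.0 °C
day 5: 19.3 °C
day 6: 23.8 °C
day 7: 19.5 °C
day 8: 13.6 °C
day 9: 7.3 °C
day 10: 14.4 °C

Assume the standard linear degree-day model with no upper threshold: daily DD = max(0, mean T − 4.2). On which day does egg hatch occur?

Daily DD above 4.2 °C: 11.5, 0.0, 0.0, 8.8, 15.1, 19.6, 15.3, 9.4, 3.1, 10.2.
Cumulative: 11.5, 11.5, 11.5, 20.3, 35.4, 55.0, 70.3, 79.7, 82.8, 93.0.
The total first reaches 18 DD on day 4.

day 4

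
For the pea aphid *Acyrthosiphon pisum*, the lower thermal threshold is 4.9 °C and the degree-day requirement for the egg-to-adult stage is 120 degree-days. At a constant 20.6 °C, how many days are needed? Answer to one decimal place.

7.6 days

Daily accumulation = 20.6 − 4.9 = 15.7 DD/day.
Duration = 120 / 15.7 = 7.643 ≈ 7.6 days.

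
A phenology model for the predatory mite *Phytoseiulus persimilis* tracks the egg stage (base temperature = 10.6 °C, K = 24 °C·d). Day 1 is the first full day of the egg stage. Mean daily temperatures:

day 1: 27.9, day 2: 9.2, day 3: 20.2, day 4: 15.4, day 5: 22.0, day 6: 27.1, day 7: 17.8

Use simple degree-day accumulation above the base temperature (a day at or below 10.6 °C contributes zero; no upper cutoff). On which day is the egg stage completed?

day 3

Daily DD above 10.6 °C: 17.3, 0.0, 9.6, 4.8, 11.4, 16.5, 7.2.
Cumulative: 17.3, 17.3, 26.9, 31.7, 43.1, 59.6, 66.8.
The total first reaches 24 DD on day 3.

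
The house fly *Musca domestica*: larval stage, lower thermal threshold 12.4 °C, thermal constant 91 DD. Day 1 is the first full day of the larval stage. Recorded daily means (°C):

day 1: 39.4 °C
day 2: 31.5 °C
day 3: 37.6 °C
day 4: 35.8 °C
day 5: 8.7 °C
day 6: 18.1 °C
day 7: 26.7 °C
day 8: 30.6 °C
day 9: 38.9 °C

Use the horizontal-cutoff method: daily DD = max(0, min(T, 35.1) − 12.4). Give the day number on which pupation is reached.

day 6

Daily DD above 12.4 °C (capped at 22.7): 22.7, 19.1, 22.7, 22.7, 0.0, 5.7, 14.3, 18.2, 22.7.
Cumulative: 22.7, 41.8, 64.5, 87.2, 87.2, 92.9, 107.2, 125.4, 148.1.
The total first reaches 91 DD on day 6.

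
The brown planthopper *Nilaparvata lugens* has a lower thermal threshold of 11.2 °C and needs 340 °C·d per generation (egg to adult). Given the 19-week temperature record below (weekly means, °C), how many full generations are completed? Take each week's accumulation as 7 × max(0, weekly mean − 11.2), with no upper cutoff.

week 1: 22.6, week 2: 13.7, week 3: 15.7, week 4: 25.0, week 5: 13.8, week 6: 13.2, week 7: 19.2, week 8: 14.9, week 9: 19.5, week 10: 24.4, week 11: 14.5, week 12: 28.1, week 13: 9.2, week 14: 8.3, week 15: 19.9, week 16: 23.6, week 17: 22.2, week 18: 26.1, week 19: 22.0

Weekly DD (7 × max(0, T̄ − 11.2)): 79.8, 17.5, 31.5, 96.6, 18.2, 14.0, 56.0, 25.9, 58.1, 92.4, 23.1, 118.3, 0.0, 0.0, 60.9, 86.8, 77.0, 104.3, 75.6.
Season total = 1036.0 DD.
Complete generations = ⌊1036.0 / 340⌋ = 3.

3 generations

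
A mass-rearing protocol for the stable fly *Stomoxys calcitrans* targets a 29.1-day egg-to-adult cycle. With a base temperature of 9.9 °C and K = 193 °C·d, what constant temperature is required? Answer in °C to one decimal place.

Required daily accumulation = 193 / 29.1 = 6.632 DD/day.
T = T_base + 6.632 = 9.9 + 6.632 = 16.532 ≈ 16.5 °C.

16.5 °C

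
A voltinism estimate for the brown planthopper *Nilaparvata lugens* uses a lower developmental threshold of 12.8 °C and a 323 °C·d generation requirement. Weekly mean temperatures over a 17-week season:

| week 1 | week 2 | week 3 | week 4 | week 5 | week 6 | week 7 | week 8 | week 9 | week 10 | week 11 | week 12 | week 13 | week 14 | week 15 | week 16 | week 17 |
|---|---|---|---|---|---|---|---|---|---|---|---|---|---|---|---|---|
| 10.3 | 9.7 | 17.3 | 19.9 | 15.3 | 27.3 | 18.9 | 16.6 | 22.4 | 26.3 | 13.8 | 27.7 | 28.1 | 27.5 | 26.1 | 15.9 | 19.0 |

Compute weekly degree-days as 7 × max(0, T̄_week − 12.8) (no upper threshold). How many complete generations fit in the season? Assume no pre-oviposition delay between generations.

2 generations

Weekly DD (7 × max(0, T̄ − 12.8)): 0.0, 0.0, 31.5, 49.7, 17.5, 101.5, 42.7, 26.6, 67.2, 94.5, 7.0, 104.3, 107.1, 102.9, 93.1, 21.7, 43.4.
Season total = 910.7 DD.
Complete generations = ⌊910.7 / 323⌋ = 2.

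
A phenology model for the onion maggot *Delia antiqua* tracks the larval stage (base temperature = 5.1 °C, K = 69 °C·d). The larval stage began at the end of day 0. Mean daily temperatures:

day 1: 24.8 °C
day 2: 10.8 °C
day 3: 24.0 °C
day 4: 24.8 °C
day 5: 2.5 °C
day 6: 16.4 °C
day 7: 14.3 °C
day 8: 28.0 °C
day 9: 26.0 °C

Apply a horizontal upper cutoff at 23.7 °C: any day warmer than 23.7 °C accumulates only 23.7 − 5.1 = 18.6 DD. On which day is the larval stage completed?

Daily DD above 5.1 °C (capped at 18.6): 18.6, 5.7, 18.6, 18.6, 0.0, 11.3, 9.2, 18.6, 18.6.
Cumulative: 18.6, 24.3, 42.9, 61.5, 61.5, 72.8, 82.0, 100.6, 119.2.
The total first reaches 69 DD on day 6.

day 6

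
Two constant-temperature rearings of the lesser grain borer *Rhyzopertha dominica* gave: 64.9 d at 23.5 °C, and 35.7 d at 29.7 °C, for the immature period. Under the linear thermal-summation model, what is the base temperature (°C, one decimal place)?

Linear rate model ⇒ the product D·(T − T_b) is constant across temperatures.
64.9·(23.5 − T_b) = 35.7·(29.7 − T_b)
T_b = (64.9·23.5 − 35.7·29.7) / (64.9 − 35.7) = 464.86 / 29.2 = 15.920 °C ≈ 15.9 °C.

15.9 °C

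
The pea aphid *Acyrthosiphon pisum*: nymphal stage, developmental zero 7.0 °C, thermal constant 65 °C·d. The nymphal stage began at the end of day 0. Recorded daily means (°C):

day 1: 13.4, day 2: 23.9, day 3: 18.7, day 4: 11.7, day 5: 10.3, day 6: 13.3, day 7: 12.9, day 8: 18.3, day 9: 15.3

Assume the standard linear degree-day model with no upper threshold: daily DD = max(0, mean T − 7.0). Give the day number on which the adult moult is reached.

Daily DD above 7.0 °C: 6.4, 16.9, 11.7, 4.7, 3.3, 6.3, 5.9, 11.3, 8.3.
Cumulative: 6.4, 23.3, 35.0, 39.7, 43.0, 49.3, 55.2, 66.5, 74.8.
The total first reaches 65 DD on day 8.

day 8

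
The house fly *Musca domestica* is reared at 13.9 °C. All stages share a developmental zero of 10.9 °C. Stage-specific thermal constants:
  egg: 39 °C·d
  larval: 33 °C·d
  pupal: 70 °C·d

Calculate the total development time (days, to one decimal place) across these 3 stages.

47.3 days

Daily accumulation at 13.9 °C = 13.9 − 10.9 = 3.0 DD/day.
Total K = 39 + 33 + 70 = 142 DD.
Total duration = 142 / 3.0 = 47.333 ≈ 47.3 days.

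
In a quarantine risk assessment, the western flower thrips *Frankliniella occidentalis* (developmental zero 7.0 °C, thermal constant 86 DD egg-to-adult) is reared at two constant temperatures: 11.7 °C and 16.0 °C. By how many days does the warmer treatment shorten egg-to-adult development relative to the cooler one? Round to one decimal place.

8.7 days

At 11.7 °C: 86 / (11.7 − 7.0) = 86 / 4.7 = 18.298 d.
At 16.0 °C: 86 / (16.0 − 7.0) = 86 / 9.0 = 9.556 d.
Difference = |18.298 − 9.556| = 8.742 ≈ 8.7 days.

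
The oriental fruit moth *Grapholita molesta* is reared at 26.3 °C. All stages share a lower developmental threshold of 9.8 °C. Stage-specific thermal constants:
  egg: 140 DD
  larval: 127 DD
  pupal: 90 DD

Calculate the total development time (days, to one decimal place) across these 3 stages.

21.6 days

Daily accumulation at 26.3 °C = 26.3 − 9.8 = 16.5 DD/day.
Total K = 140 + 127 + 90 = 357 DD.
Total duration = 357 / 16.5 = 21.636 ≈ 21.6 days.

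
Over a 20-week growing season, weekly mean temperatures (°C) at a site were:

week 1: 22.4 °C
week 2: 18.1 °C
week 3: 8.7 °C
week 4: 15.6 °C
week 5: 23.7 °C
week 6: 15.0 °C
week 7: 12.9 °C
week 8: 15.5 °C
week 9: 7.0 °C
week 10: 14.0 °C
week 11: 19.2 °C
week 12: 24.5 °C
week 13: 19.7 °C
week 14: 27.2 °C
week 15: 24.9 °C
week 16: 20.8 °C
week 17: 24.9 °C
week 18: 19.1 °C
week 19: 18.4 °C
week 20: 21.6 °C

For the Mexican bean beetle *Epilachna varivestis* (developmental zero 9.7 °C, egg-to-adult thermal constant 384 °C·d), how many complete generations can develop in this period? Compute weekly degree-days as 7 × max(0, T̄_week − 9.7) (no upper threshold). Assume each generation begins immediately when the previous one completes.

3 generations

Weekly DD (7 × max(0, T̄ − 9.7)): 88.9, 58.8, 0.0, 41.3, 98.0, 37.1, 22.4, 40.6, 0.0, 30.1, 66.5, 103.6, 70.0, 122.5, 106.4, 77.7, 106.4, 65.8, 60.9, 83.3.
Season total = 1280.3 DD.
Complete generations = ⌊1280.3 / 384⌋ = 3.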